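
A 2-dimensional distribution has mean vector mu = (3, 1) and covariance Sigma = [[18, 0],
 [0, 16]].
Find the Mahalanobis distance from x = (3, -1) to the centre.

Step 1 — centre the observation: (x - mu) = (0, -2).

Step 2 — invert Sigma. det(Sigma) = 18·16 - (0)² = 288.
  Sigma^{-1} = (1/det) · [[d, -b], [-b, a]] = [[0.0556, 0],
 [0, 0.0625]].

Step 3 — form the quadratic (x - mu)^T · Sigma^{-1} · (x - mu):
  Sigma^{-1} · (x - mu) = (0, -0.125).
  (x - mu)^T · [Sigma^{-1} · (x - mu)] = (0)·(0) + (-2)·(-0.125) = 0.25.

Step 4 — take square root: d = √(0.25) ≈ 0.5.

d(x, mu) = √(0.25) ≈ 0.5


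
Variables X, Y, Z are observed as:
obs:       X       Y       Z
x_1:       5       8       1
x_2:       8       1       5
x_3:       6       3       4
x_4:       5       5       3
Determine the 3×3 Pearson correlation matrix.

Step 1 — column means:
  mean(X) = (5 + 8 + 6 + 5) / 4 = 24/4 = 6
  mean(Y) = (8 + 1 + 3 + 5) / 4 = 17/4 = 4.25
  mean(Z) = (1 + 5 + 4 + 3) / 4 = 13/4 = 3.25

Step 2 — sample variances and covariances s[i,j] = (1/(n-1)) · Σ_k (x_{k,i} - mean_i) · (x_{k,j} - mean_j), with n-1 = 3:
  s[X,X] = ((-1)·(-1) + (2)·(2) + (0)·(0) + (-1)·(-1)) / 3 = 6/3 = 2
  s[X,Y] = ((-1)·(3.75) + (2)·(-3.25) + (0)·(-1.25) + (-1)·(0.75)) / 3 = -11/3 = -3.6667
  s[X,Z] = ((-1)·(-2.25) + (2)·(1.75) + (0)·(0.75) + (-1)·(-0.25)) / 3 = 6/3 = 2
  s[Y,Y] = ((3.75)·(3.75) + (-3.25)·(-3.25) + (-1.25)·(-1.25) + (0.75)·(0.75)) / 3 = 26.75/3 = 8.9167
  s[Y,Z] = ((3.75)·(-2.25) + (-3.25)·(1.75) + (-1.25)·(0.75) + (0.75)·(-0.25)) / 3 = -15.25/3 = -5.0833
  s[Z,Z] = ((-2.25)·(-2.25) + (1.75)·(1.75) + (0.75)·(0.75) + (-0.25)·(-0.25)) / 3 = 8.75/3 = 2.9167
  Sample standard deviations s_i = √(s[i,i]):
  s(X) = √(2) = 1.4142
  s(Y) = √(8.9167) = 2.9861
  s(Z) = √(2.9167) = 1.7078

Step 3 — r_{ij} = s_{ij} / (s_i · s_j):
  r[X,X] = 1 (diagonal).
  r[X,Y] = -3.6667 / (1.4142 · 2.9861) = -3.6667 / 4.223 = -0.8683
  r[X,Z] = 2 / (1.4142 · 1.7078) = 2 / 2.4152 = 0.8281
  r[Y,Y] = 1 (diagonal).
  r[Y,Z] = -5.0833 / (2.9861 · 1.7078) = -5.0833 / 5.0997 = -0.9968
  r[Z,Z] = 1 (diagonal).

R is symmetric with unit diagonal. Assembling:

R = [[1, -0.8683, 0.8281],
 [-0.8683, 1, -0.9968],
 [0.8281, -0.9968, 1]]


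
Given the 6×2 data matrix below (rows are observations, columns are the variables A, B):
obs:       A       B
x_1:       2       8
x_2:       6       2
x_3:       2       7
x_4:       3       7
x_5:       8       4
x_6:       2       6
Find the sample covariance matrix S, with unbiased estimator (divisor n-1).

Step 1 — column means:
  mean(A) = (2 + 6 + 2 + 3 + 8 + 2) / 6 = 23/6 = 3.8333
  mean(B) = (8 + 2 + 7 + 7 + 4 + 6) / 6 = 34/6 = 5.6667

Step 2 — sample covariance S[i,j] = (1/(n-1)) · Σ_k (x_{k,i} - mean_i) · (x_{k,j} - mean_j), with n-1 = 5.
  S[A,A] = ((-1.8333)·(-1.8333) + (2.1667)·(2.1667) + (-1.8333)·(-1.8333) + (-0.8333)·(-0.8333) + (4.1667)·(4.1667) + (-1.8333)·(-1.8333)) / 5 = 32.8333/5 = 6.5667
  S[A,B] = ((-1.8333)·(2.3333) + (2.1667)·(-3.6667) + (-1.8333)·(1.3333) + (-0.8333)·(1.3333) + (4.1667)·(-1.6667) + (-1.8333)·(0.3333)) / 5 = -23.3333/5 = -4.6667
  S[B,B] = ((2.3333)·(2.3333) + (-3.6667)·(-3.6667) + (1.3333)·(1.3333) + (1.3333)·(1.3333) + (-1.6667)·(-1.6667) + (0.3333)·(0.3333)) / 5 = 25.3333/5 = 5.0667

S is symmetric (S[j,i] = S[i,j]). Assembling:

S = [[6.5667, -4.6667],
 [-4.6667, 5.0667]]


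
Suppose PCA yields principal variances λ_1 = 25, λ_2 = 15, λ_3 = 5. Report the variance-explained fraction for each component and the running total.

Step 1 — total variance = trace(Sigma) = Σ λ_i = 25 + 15 + 5 = 45.

Step 2 — fraction explained by component i = λ_i / Σ λ:
  PC1: 25/45 = 0.5556
  PC2: 15/45 = 0.3333
  PC3: 5/45 = 0.1111

Step 3 — cumulative fraction after k components = (λ_1 + ... + λ_k) / Σ λ:
  k = 1: 25/45 = 0.5556
  k = 2: (25 + 15)/45 = 40/45 = 0.8889
  k = 3: (25 + 15 + 5)/45 = 45/45 = 1

Summary (fraction, with percent):

explained: PC1 0.5556 (55.56%), PC2 0.3333 (33.33%), PC3 0.1111 (11.11%);  cumulative: 0.5556, 0.8889, 1


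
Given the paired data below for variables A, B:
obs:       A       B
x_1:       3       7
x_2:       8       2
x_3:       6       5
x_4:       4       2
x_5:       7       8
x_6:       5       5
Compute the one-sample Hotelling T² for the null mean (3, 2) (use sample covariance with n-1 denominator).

Step 1 — sample mean vector:
  mean(A) = (3 + 8 + 6 + 4 + 7 + 5) / 6 = 33/6 = 5.5
  mean(B) = (7 + 2 + 5 + 2 + 8 + 5) / 6 = 29/6 = 4.8333
  x̄ = (5.5, 4.8333),  deviation x̄ - mu_0 = (5.5, 4.8333) - (3, 2) = (2.5, 2.8333).

Step 2 — sample covariance matrix, S[i,j] = (1/(n-1)) · Σ_k (x_{k,i} - mean_i) · (x_{k,j} - mean_j), divisor n-1 = 5:
  S[A,A] = ((-2.5)·(-2.5) + (2.5)·(2.5) + (0.5)·(0.5) + (-1.5)·(-1.5) + (1.5)·(1.5) + (-0.5)·(-0.5)) / 5 = 17.5/5 = 3.5
  S[A,B] = ((-2.5)·(2.1667) + (2.5)·(-2.8333) + (0.5)·(0.1667) + (-1.5)·(-2.8333) + (1.5)·(3.1667) + (-0.5)·(0.1667)) / 5 = -3.5/5 = -0.7
  S[B,B] = ((2.1667)·(2.1667) + (-2.8333)·(-2.8333) + (0.1667)·(0.1667) + (-2.8333)·(-2.8333) + (3.1667)·(3.1667) + (0.1667)·(0.1667)) / 5 = 30.8333/5 = 6.1667
  S = [[3.5, -0.7],
 [-0.7, 6.1667]].

Step 3 — invert S. det(S) = 3.5·6.1667 - (-0.7)² = 21.0933.
  S^{-1} = (1/det) · [[d, -b], [-b, a]] = [[0.2924, 0.0332],
 [0.0332, 0.1659]].

Step 4 — quadratic form (x̄ - mu_0)^T · S^{-1} · (x̄ - mu_0):
  S^{-1} · (x̄ - mu_0) = (0.8249, 0.5531),
  (x̄ - mu_0)^T · [...] = (2.5)·(0.8249) + (2.8333)·(0.5531) = 3.6294.

Step 5 — scale by n: T² = 6 · 3.6294 = 21.7762.

T² ≈ 21.7762


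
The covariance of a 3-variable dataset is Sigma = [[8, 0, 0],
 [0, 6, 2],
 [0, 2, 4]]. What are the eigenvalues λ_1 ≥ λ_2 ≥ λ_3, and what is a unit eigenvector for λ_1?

Step 1 — characteristic polynomial p(λ) = det(λI - Sigma) = λ³ - tr·λ² + c_1·λ - det, where tr = trace, c_1 = sum of the principal 2×2 minors, det = det(Sigma):
  tr = 8 + 6 + 4 = 18,
  c_1 = (8·6 - (0)²) + (8·4 - (0)²) + (6·4 - (2)²) = 48 + 32 + 20 = 100,
  det = 8·(6·4 - (2)²) - (0)·((0)·4 - (2)·(0)) + (0)·((0)·(2) - 6·(0)) = 8·(20) - (0)·(0) + (0)·(0) = 160.
  So p(λ) = λ³ - 18λ² + 100λ - 160.
Step 2 — look for an integer root (rational root theorem: any rational root is an integer divisor of 160). Testing λ = 8:
  p(8) = 512 - 1152 + 800 - 160 = 0  ✓
  Dividing out (λ - 8): p(λ) = (λ - 8)(λ² - 10λ + 20).
Step 3 — remaining eigenvalues from the quadratic λ² - 10λ + 20 = 0:
  Δ = 10² - 4·20 = 100 - 80 = 20,  λ = (10 ± √20)/2 = (10 ± 4.4721)/2 ≈ 7.2361 or 2.7639.
  Sorted: λ_1 = 8,  λ_2 = 7.2361,  λ_3 = 2.7639  (check: sum = 18 = tr ✓).

Step 4 — unit eigenvector for λ_1 = 8: v spans the null space of (Sigma - λ_1 I), whose rows are
  r_1 = (0, 0, 0),  r_2 = (0, -2, 2),  r_3 = (0, 2, -4).
  v is orthogonal to every row, so take v ∝ r_2 × r_3 = ((-2)·(-4) - (2)·(2), (2)·(0) - (0)·(-4), (0)·(2) - (-2)·(0)) = (4, 0, 0).
  Rescale (divide by 4): u = (1, 0, 0).
  ||u|| = √((1)² + (0)² + (0)²) = √(1) = 1,  v_1 = u/||u|| ≈ (1, 0, 0) (||v_1|| = 1).

λ_1 = 8,  λ_2 = 7.2361,  λ_3 = 2.7639;  v_1 ≈ (1, 0, 0)


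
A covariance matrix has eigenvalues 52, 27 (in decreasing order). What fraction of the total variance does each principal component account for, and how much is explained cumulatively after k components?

Step 1 — total variance = trace(Sigma) = Σ λ_i = 52 + 27 = 79.

Step 2 — fraction explained by component i = λ_i / Σ λ:
  PC1: 52/79 = 0.6582
  PC2: 27/79 = 0.3418

Step 3 — cumulative fraction after k components = (λ_1 + ... + λ_k) / Σ λ:
  k = 1: 52/79 = 0.6582
  k = 2: (52 + 27)/79 = 79/79 = 1

Summary (fraction, with percent):

explained: PC1 0.6582 (65.82%), PC2 0.3418 (34.18%);  cumulative: 0.6582, 1


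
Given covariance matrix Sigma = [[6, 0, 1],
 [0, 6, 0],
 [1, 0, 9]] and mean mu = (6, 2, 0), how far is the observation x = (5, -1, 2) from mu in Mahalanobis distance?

Step 1 — centre the observation: (x - mu) = (-1, -3, 2).

Step 2 — invert Sigma (cofactor / det for 3×3, or solve directly):
  Sigma^{-1} = [[0.1698, 0, -0.0189],
 [0, 0.1667, 0],
 [-0.0189, 0, 0.1132]].

Step 3 — form the quadratic (x - mu)^T · Sigma^{-1} · (x - mu):
  Sigma^{-1} · (x - mu) = (-0.2075, -0.5, 0.2453).
  (x - mu)^T · [Sigma^{-1} · (x - mu)] = (-1)·(-0.2075) + (-3)·(-0.5) + (2)·(0.2453) = 2.1981.

Step 4 — take square root: d = √(2.1981) ≈ 1.4826.

d(x, mu) = √(2.1981) ≈ 1.4826


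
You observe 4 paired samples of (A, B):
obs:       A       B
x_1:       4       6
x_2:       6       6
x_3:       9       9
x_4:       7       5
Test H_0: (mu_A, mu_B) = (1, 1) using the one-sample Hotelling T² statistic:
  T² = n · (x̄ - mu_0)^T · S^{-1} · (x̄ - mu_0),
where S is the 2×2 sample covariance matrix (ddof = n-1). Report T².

Step 1 — sample mean vector:
  mean(A) = (4 + 6 + 9 + 7) / 4 = 26/4 = 6.5
  mean(B) = (6 + 6 + 9 + 5) / 4 = 26/4 = 6.5
  x̄ = (6.5, 6.5),  deviation x̄ - mu_0 = (6.5, 6.5) - (1, 1) = (5.5, 5.5).

Step 2 — sample covariance matrix, S[i,j] = (1/(n-1)) · Σ_k (x_{k,i} - mean_i) · (x_{k,j} - mean_j), divisor n-1 = 3:
  S[A,A] = ((-2.5)·(-2.5) + (-0.5)·(-0.5) + (2.5)·(2.5) + (0.5)·(0.5)) / 3 = 13/3 = 4.3333
  S[A,B] = ((-2.5)·(-0.5) + (-0.5)·(-0.5) + (2.5)·(2.5) + (0.5)·(-1.5)) / 3 = 7/3 = 2.3333
  S[B,B] = ((-0.5)·(-0.5) + (-0.5)·(-0.5) + (2.5)·(2.5) + (-1.5)·(-1.5)) / 3 = 9/3 = 3
  S = [[4.3333, 2.3333],
 [2.3333, 3]].

Step 3 — invert S. det(S) = 4.3333·3 - (2.3333)² = 7.5556.
  S^{-1} = (1/det) · [[d, -b], [-b, a]] = [[0.3971, -0.3088],
 [-0.3088, 0.5735]].

Step 4 — quadratic form (x̄ - mu_0)^T · S^{-1} · (x̄ - mu_0):
  S^{-1} · (x̄ - mu_0) = (0.4853, 1.4559),
  (x̄ - mu_0)^T · [...] = (5.5)·(0.4853) + (5.5)·(1.4559) = 10.6765.

Step 5 — scale by n: T² = 4 · 10.6765 = 42.7059.

T² ≈ 42.7059


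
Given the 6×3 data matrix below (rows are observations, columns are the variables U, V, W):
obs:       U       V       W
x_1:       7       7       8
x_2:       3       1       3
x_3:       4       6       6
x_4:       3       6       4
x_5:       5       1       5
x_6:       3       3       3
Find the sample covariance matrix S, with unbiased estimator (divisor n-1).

Step 1 — column means:
  mean(U) = (7 + 3 + 4 + 3 + 5 + 3) / 6 = 25/6 = 4.1667
  mean(V) = (7 + 1 + 6 + 6 + 1 + 3) / 6 = 24/6 = 4
  mean(W) = (8 + 3 + 6 + 4 + 5 + 3) / 6 = 29/6 = 4.8333

Step 2 — sample covariance S[i,j] = (1/(n-1)) · Σ_k (x_{k,i} - mean_i) · (x_{k,j} - mean_j), with n-1 = 5.
  S[U,U] = ((2.8333)·(2.8333) + (-1.1667)·(-1.1667) + (-0.1667)·(-0.1667) + (-1.1667)·(-1.1667) + (0.8333)·(0.8333) + (-1.1667)·(-1.1667)) / 5 = 12.8333/5 = 2.5667
  S[U,V] = ((2.8333)·(3) + (-1.1667)·(-3) + (-0.1667)·(2) + (-1.1667)·(2) + (0.8333)·(-3) + (-1.1667)·(-1)) / 5 = 8/5 = 1.6
  S[U,W] = ((2.8333)·(3.1667) + (-1.1667)·(-1.8333) + (-0.1667)·(1.1667) + (-1.1667)·(-0.8333) + (0.8333)·(0.1667) + (-1.1667)·(-1.8333)) / 5 = 14.1667/5 = 2.8333
  S[V,V] = ((3)·(3) + (-3)·(-3) + (2)·(2) + (2)·(2) + (-3)·(-3) + (-1)·(-1)) / 5 = 36/5 = 7.2
  S[V,W] = ((3)·(3.1667) + (-3)·(-1.8333) + (2)·(1.1667) + (2)·(-0.8333) + (-3)·(0.1667) + (-1)·(-1.8333)) / 5 = 17/5 = 3.4
  S[W,W] = ((3.1667)·(3.1667) + (-1.8333)·(-1.8333) + (1.1667)·(1.1667) + (-0.8333)·(-0.8333) + (0.1667)·(0.1667) + (-1.8333)·(-1.8333)) / 5 = 18.8333/5 = 3.7667

S is symmetric (S[j,i] = S[i,j]). Assembling:

S = [[2.5667, 1.6, 2.8333],
 [1.6, 7.2, 3.4],
 [2.8333, 3.4, 3.7667]]


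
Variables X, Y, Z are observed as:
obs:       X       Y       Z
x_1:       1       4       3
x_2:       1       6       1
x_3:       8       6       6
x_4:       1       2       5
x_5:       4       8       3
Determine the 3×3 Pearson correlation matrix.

Step 1 — column means:
  mean(X) = (1 + 1 + 8 + 1 + 4) / 5 = 15/5 = 3
  mean(Y) = (4 + 6 + 6 + 2 + 8) / 5 = 26/5 = 5.2
  mean(Z) = (3 + 1 + 6 + 5 + 3) / 5 = 18/5 = 3.6

Step 2 — sample variances and covariances s[i,j] = (1/(n-1)) · Σ_k (x_{k,i} - mean_i) · (x_{k,j} - mean_j), with n-1 = 4:
  s[X,X] = ((-2)·(-2) + (-2)·(-2) + (5)·(5) + (-2)·(-2) + (1)·(1)) / 4 = 38/4 = 9.5
  s[X,Y] = ((-2)·(-1.2) + (-2)·(0.8) + (5)·(0.8) + (-2)·(-3.2) + (1)·(2.8)) / 4 = 14/4 = 3.5
  s[X,Z] = ((-2)·(-0.6) + (-2)·(-2.6) + (5)·(2.4) + (-2)·(1.4) + (1)·(-0.6)) / 4 = 15/4 = 3.75
  s[Y,Y] = ((-1.2)·(-1.2) + (0.8)·(0.8) + (0.8)·(0.8) + (-3.2)·(-3.2) + (2.8)·(2.8)) / 4 = 20.8/4 = 5.2
  s[Y,Z] = ((-1.2)·(-0.6) + (0.8)·(-2.6) + (0.8)·(2.4) + (-3.2)·(1.4) + (2.8)·(-0.6)) / 4 = -5.6/4 = -1.4
  s[Z,Z] = ((-0.6)·(-0.6) + (-2.6)·(-2.6) + (2.4)·(2.4) + (1.4)·(1.4) + (-0.6)·(-0.6)) / 4 = 15.2/4 = 3.8
  Sample standard deviations s_i = √(s[i,i]):
  s(X) = √(9.5) = 3.0822
  s(Y) = √(5.2) = 2.2804
  s(Z) = √(3.8) = 1.9494

Step 3 — r_{ij} = s_{ij} / (s_i · s_j):
  r[X,X] = 1 (diagonal).
  r[X,Y] = 3.5 / (3.0822 · 2.2804) = 3.5 / 7.0285 = 0.498
  r[X,Z] = 3.75 / (3.0822 · 1.9494) = 3.75 / 6.0083 = 0.6241
  r[Y,Y] = 1 (diagonal).
  r[Y,Z] = -1.4 / (2.2804 · 1.9494) = -1.4 / 4.4452 = -0.3149
  r[Z,Z] = 1 (diagonal).

R is symmetric with unit diagonal. Assembling:

R = [[1, 0.498, 0.6241],
 [0.498, 1, -0.3149],
 [0.6241, -0.3149, 1]]


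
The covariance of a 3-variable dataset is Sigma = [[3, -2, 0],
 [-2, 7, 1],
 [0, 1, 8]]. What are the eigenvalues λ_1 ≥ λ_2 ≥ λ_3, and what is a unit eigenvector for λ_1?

Step 1 — characteristic polynomial p(λ) = det(λI - Sigma) = λ³ - tr·λ² + c_1·λ - det, where tr = trace, c_1 = sum of the principal 2×2 minors, det = det(Sigma):
  tr = 3 + 7 + 8 = 18,
  c_1 = (3·7 - (-2)²) + (3·8 - (0)²) + (7·8 - (1)²) = 17 + 24 + 55 = 96,
  det = 3·(7·8 - (1)²) - (-2)·((-2)·8 - (1)·(0)) + (0)·((-2)·(1) - 7·(0)) = 3·(55) - (-2)·(-16) + (0)·(-2) = 133.
  So p(λ) = λ³ - 18λ² + 96λ - 133.
Step 2 — look for an integer root (rational root theorem: any rational root is an integer divisor of 133). Testing λ = 7:
  p(7) = 343 - 882 + 672 - 133 = 0  ✓
  Dividing out (λ - 7): p(λ) = (λ - 7)(λ² - 11λ + 19).
Step 3 — remaining eigenvalues from the quadratic λ² - 11λ + 19 = 0:
  Δ = 11² - 4·19 = 121 - 76 = 45,  λ = (11 ± √45)/2 = (11 ± 6.7082)/2 ≈ 8.8541 or 2.1459.
  Sorted: λ_1 = 8.8541,  λ_2 = 7,  λ_3 = 2.1459  (check: sum = 18 = tr ✓).

Step 4 — unit eigenvector for λ_1 ≈ 8.8541: v spans the null space of (Sigma - λ_1 I), whose rows are
  r_1 = (-5.8541, -2, 0),  r_2 = (-2, -1.8541, 1),  r_3 = (0, 1, -0.8541).
  v is orthogonal to every row, so take v ∝ r_1 × r_2 = ((-2)·(1) - (0)·(-1.8541), (0)·(-2) - (-5.8541)·(1), (-5.8541)·(-1.8541) - (-2)·(-2)) ≈ (-2, 5.8541, 6.8541).
  Rescale (multiply by -1 so the first nonzero entry is positive): u = (2, -5.8541, -6.8541).
  ||u|| = √((2)² + (-5.8541)² + (-6.8541)²) = √(85.2492) ≈ 9.2331,  v_1 = u/||u|| ≈ (0.2166, -0.634, -0.7423) (||v_1|| = 1).

λ_1 = 8.8541,  λ_2 = 7,  λ_3 = 2.1459;  v_1 ≈ (0.2166, -0.634, -0.7423)


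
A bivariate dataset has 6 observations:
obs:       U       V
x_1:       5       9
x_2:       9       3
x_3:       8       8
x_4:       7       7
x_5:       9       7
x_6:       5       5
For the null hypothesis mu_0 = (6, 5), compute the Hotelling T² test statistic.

Step 1 — sample mean vector:
  mean(U) = (5 + 9 + 8 + 7 + 9 + 5) / 6 = 43/6 = 7.1667
  mean(V) = (9 + 3 + 8 + 7 + 7 + 5) / 6 = 39/6 = 6.5
  x̄ = (7.1667, 6.5),  deviation x̄ - mu_0 = (7.1667, 6.5) - (6, 5) = (1.1667, 1.5).

Step 2 — sample covariance matrix, S[i,j] = (1/(n-1)) · Σ_k (x_{k,i} - mean_i) · (x_{k,j} - mean_j), divisor n-1 = 5:
  S[U,U] = ((-2.1667)·(-2.1667) + (1.8333)·(1.8333) + (0.8333)·(0.8333) + (-0.1667)·(-0.1667) + (1.8333)·(1.8333) + (-2.1667)·(-2.1667)) / 5 = 16.8333/5 = 3.3667
  S[U,V] = ((-2.1667)·(2.5) + (1.8333)·(-3.5) + (0.8333)·(1.5) + (-0.1667)·(0.5) + (1.8333)·(0.5) + (-2.1667)·(-1.5)) / 5 = -6.5/5 = -1.3
  S[V,V] = ((2.5)·(2.5) + (-3.5)·(-3.5) + (1.5)·(1.5) + (0.5)·(0.5) + (0.5)·(0.5) + (-1.5)·(-1.5)) / 5 = 23.5/5 = 4.7
  S = [[3.3667, -1.3],
 [-1.3, 4.7]].

Step 3 — invert S. det(S) = 3.3667·4.7 - (-1.3)² = 14.1333.
  S^{-1} = (1/det) · [[d, -b], [-b, a]] = [[0.3325, 0.092],
 [0.092, 0.2382]].

Step 4 — quadratic form (x̄ - mu_0)^T · S^{-1} · (x̄ - mu_0):
  S^{-1} · (x̄ - mu_0) = (0.5259, 0.4646),
  (x̄ - mu_0)^T · [...] = (1.1667)·(0.5259) + (1.5)·(0.4646) = 1.3105.

Step 5 — scale by n: T² = 6 · 1.3105 = 7.8632.

T² ≈ 7.8632


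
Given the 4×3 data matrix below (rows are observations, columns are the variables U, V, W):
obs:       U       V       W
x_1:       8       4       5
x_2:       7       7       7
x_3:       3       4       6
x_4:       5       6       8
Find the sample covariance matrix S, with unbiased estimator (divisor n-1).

Step 1 — column means:
  mean(U) = (8 + 7 + 3 + 5) / 4 = 23/4 = 5.75
  mean(V) = (4 + 7 + 4 + 6) / 4 = 21/4 = 5.25
  mean(W) = (5 + 7 + 6 + 8) / 4 = 26/4 = 6.5

Step 2 — sample covariance S[i,j] = (1/(n-1)) · Σ_k (x_{k,i} - mean_i) · (x_{k,j} - mean_j), with n-1 = 3.
  S[U,U] = ((2.25)·(2.25) + (1.25)·(1.25) + (-2.75)·(-2.75) + (-0.75)·(-0.75)) / 3 = 14.75/3 = 4.9167
  S[U,V] = ((2.25)·(-1.25) + (1.25)·(1.75) + (-2.75)·(-1.25) + (-0.75)·(0.75)) / 3 = 2.25/3 = 0.75
  S[U,W] = ((2.25)·(-1.5) + (1.25)·(0.5) + (-2.75)·(-0.5) + (-0.75)·(1.5)) / 3 = -2.5/3 = -0.8333
  S[V,V] = ((-1.25)·(-1.25) + (1.75)·(1.75) + (-1.25)·(-1.25) + (0.75)·(0.75)) / 3 = 6.75/3 = 2.25
  S[V,W] = ((-1.25)·(-1.5) + (1.75)·(0.5) + (-1.25)·(-0.5) + (0.75)·(1.5)) / 3 = 4.5/3 = 1.5
  S[W,W] = ((-1.5)·(-1.5) + (0.5)·(0.5) + (-0.5)·(-0.5) + (1.5)·(1.5)) / 3 = 5/3 = 1.6667

S is symmetric (S[j,i] = S[i,j]). Assembling:

S = [[4.9167, 0.75, -0.8333],
 [0.75, 2.25, 1.5],
 [-0.8333, 1.5, 1.6667]]


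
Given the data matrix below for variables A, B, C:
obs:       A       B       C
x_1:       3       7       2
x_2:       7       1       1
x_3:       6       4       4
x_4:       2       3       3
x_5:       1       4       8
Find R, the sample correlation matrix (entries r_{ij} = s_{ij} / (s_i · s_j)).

Step 1 — column means:
  mean(A) = (3 + 7 + 6 + 2 + 1) / 5 = 19/5 = 3.8
  mean(B) = (7 + 1 + 4 + 3 + 4) / 5 = 19/5 = 3.8
  mean(C) = (2 + 1 + 4 + 3 + 8) / 5 = 18/5 = 3.6

Step 2 — sample variances and covariances s[i,j] = (1/(n-1)) · Σ_k (x_{k,i} - mean_i) · (x_{k,j} - mean_j), with n-1 = 4:
  s[A,A] = ((-0.8)·(-0.8) + (3.2)·(3.2) + (2.2)·(2.2) + (-1.8)·(-1.8) + (-2.8)·(-2.8)) / 4 = 26.8/4 = 6.7
  s[A,B] = ((-0.8)·(3.2) + (3.2)·(-2.8) + (2.2)·(0.2) + (-1.8)·(-0.8) + (-2.8)·(0.2)) / 4 = -10.2/4 = -2.55
  s[A,C] = ((-0.8)·(-1.6) + (3.2)·(-2.6) + (2.2)·(0.4) + (-1.8)·(-0.6) + (-2.8)·(4.4)) / 4 = -17.4/4 = -4.35
  s[B,B] = ((3.2)·(3.2) + (-2.8)·(-2.8) + (0.2)·(0.2) + (-0.8)·(-0.8) + (0.2)·(0.2)) / 4 = 18.8/4 = 4.7
  s[B,C] = ((3.2)·(-1.6) + (-2.8)·(-2.6) + (0.2)·(0.4) + (-0.8)·(-0.6) + (0.2)·(4.4)) / 4 = 3.6/4 = 0.9
  s[C,C] = ((-1.6)·(-1.6) + (-2.6)·(-2.6) + (0.4)·(0.4) + (-0.6)·(-0.6) + (4.4)·(4.4)) / 4 = 29.2/4 = 7.3
  Sample standard deviations s_i = √(s[i,i]):
  s(A) = √(6.7) = 2.5884
  s(B) = √(4.7) = 2.1679
  s(C) = √(7.3) = 2.7019

Step 3 — r_{ij} = s_{ij} / (s_i · s_j):
  r[A,A] = 1 (diagonal).
  r[A,B] = -2.55 / (2.5884 · 2.1679) = -2.55 / 5.6116 = -0.4544
  r[A,C] = -4.35 / (2.5884 · 2.7019) = -4.35 / 6.9936 = -0.622
  r[B,B] = 1 (diagonal).
  r[B,C] = 0.9 / (2.1679 · 2.7019) = 0.9 / 5.8575 = 0.1536
  r[C,C] = 1 (diagonal).

R is symmetric with unit diagonal. Assembling:

R = [[1, -0.4544, -0.622],
 [-0.4544, 1, 0.1536],
 [-0.622, 0.1536, 1]]


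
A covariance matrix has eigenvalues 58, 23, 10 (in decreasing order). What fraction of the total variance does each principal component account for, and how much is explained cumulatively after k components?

Step 1 — total variance = trace(Sigma) = Σ λ_i = 58 + 23 + 10 = 91.

Step 2 — fraction explained by component i = λ_i / Σ λ:
  PC1: 58/91 = 0.6374
  PC2: 23/91 = 0.2527
  PC3: 10/91 = 0.1099

Step 3 — cumulative fraction after k components = (λ_1 + ... + λ_k) / Σ λ:
  k = 1: 58/91 = 0.6374
  k = 2: (58 + 23)/91 = 81/91 = 0.8901
  k = 3: (58 + 23 + 10)/91 = 91/91 = 1

Summary (fraction, with percent):

explained: PC1 0.6374 (63.74%), PC2 0.2527 (25.27%), PC3 0.1099 (10.99%);  cumulative: 0.6374, 0.8901, 1


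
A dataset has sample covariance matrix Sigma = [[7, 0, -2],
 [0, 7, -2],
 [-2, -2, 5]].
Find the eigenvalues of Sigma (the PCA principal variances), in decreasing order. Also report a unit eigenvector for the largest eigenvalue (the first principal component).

Step 1 — characteristic polynomial p(λ) = det(λI - Sigma) = λ³ - tr·λ² + c_1·λ - det, where tr = trace, c_1 = sum of the principal 2×2 minors, det = det(Sigma):
  tr = 7 + 7 + 5 = 19,
  c_1 = (7·7 - (0)²) + (7·5 - (-2)²) + (7·5 - (-2)²) = 49 + 31 + 31 = 111,
  det = 7·(7·5 - (-2)²) - (0)·((0)·5 - (-2)·(-2)) + (-2)·((0)·(-2) - 7·(-2)) = 7·(31) - (0)·(-4) + (-2)·(14) = 189.
  So p(λ) = λ³ - 19λ² + 111λ - 189.
Step 2 — look for an integer root (rational root theorem: any rational root is an integer divisor of 189). Testing λ = 3:
  p(3) = 27 - 171 + 333 - 189 = 0  ✓
  Dividing out (λ - 3): p(λ) = (λ - 3)(λ² - 16λ + 63).
Step 3 — remaining eigenvalues from the quadratic λ² - 16λ + 63 = 0:
  Δ = 16² - 4·63 = 256 - 252 = 4,  λ = (16 ± √4)/2 = (16 ± 2)/2 = 9 or 7.
  Sorted: λ_1 = 9,  λ_2 = 7,  λ_3 = 3  (check: sum = 19 = tr ✓).

Step 4 — unit eigenvector for λ_1 = 9: v spans the null space of (Sigma - λ_1 I), whose rows are
  r_1 = (-2, 0, -2),  r_2 = (0, -2, -2),  r_3 = (-2, -2, -4).
  v is orthogonal to every row, so take v ∝ r_1 × r_2 = ((0)·(-2) - (-2)·(-2), (-2)·(0) - (-2)·(-2), (-2)·(-2) - (0)·(0)) = (-4, -4, 4).
  Rescale (divide by 4; multiply by -1 so the first nonzero entry is positive): u = (1, 1, -1).
  ||u|| = √((1)² + (1)² + (-1)²) = √(3) ≈ 1.7321,  v_1 = u/||u|| ≈ (0.5774, 0.5774, -0.5774) (||v_1|| = 1).

λ_1 = 9,  λ_2 = 7,  λ_3 = 3;  v_1 ≈ (0.5774, 0.5774, -0.5774)


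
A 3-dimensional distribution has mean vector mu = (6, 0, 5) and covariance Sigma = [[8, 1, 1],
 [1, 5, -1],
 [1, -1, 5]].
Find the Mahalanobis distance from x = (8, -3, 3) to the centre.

Step 1 — centre the observation: (x - mu) = (2, -3, -2).

Step 2 — invert Sigma (cofactor / det for 3×3, or solve directly):
  Sigma^{-1} = [[0.1333, -0.0333, -0.0333],
 [-0.0333, 0.2167, 0.05],
 [-0.0333, 0.05, 0.2167]].

Step 3 — form the quadratic (x - mu)^T · Sigma^{-1} · (x - mu):
  Sigma^{-1} · (x - mu) = (0.4333, -0.8167, -0.65).
  (x - mu)^T · [Sigma^{-1} · (x - mu)] = (2)·(0.4333) + (-3)·(-0.8167) + (-2)·(-0.65) = 4.6167.

Step 4 — take square root: d = √(4.6167) ≈ 2.1486.

d(x, mu) = √(4.6167) ≈ 2.1486


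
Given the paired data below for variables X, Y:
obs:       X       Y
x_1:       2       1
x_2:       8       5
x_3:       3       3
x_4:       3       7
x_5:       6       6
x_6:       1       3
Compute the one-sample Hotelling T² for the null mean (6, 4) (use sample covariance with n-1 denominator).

Step 1 — sample mean vector:
  mean(X) = (2 + 8 + 3 + 3 + 6 + 1) / 6 = 23/6 = 3.8333
  mean(Y) = (1 + 5 + 3 + 7 + 6 + 3) / 6 = 25/6 = 4.1667
  x̄ = (3.8333, 4.1667),  deviation x̄ - mu_0 = (3.8333, 4.1667) - (6, 4) = (-2.1667, 0.1667).

Step 2 — sample covariance matrix, S[i,j] = (1/(n-1)) · Σ_k (x_{k,i} - mean_i) · (x_{k,j} - mean_j), divisor n-1 = 5:
  S[X,X] = ((-1.8333)·(-1.8333) + (4.1667)·(4.1667) + (-0.8333)·(-0.8333) + (-0.8333)·(-0.8333) + (2.1667)·(2.1667) + (-2.8333)·(-2.8333)) / 5 = 34.8333/5 = 6.9667
  S[X,Y] = ((-1.8333)·(-3.1667) + (4.1667)·(0.8333) + (-0.8333)·(-1.1667) + (-0.8333)·(2.8333) + (2.1667)·(1.8333) + (-2.8333)·(-1.1667)) / 5 = 15.1667/5 = 3.0333
  S[Y,Y] = ((-3.1667)·(-3.1667) + (0.8333)·(0.8333) + (-1.1667)·(-1.1667) + (2.8333)·(2.8333) + (1.8333)·(1.8333) + (-1.1667)·(-1.1667)) / 5 = 24.8333/5 = 4.9667
  S = [[6.9667, 3.0333],
 [3.0333, 4.9667]].

Step 3 — invert S. det(S) = 6.9667·4.9667 - (3.0333)² = 25.4.
  S^{-1} = (1/det) · [[d, -b], [-b, a]] = [[0.1955, -0.1194],
 [-0.1194, 0.2743]].

Step 4 — quadratic form (x̄ - mu_0)^T · S^{-1} · (x̄ - mu_0):
  S^{-1} · (x̄ - mu_0) = (-0.4436, 0.3045),
  (x̄ - mu_0)^T · [...] = (-2.1667)·(-0.4436) + (0.1667)·(0.3045) = 1.0118.

Step 5 — scale by n: T² = 6 · 1.0118 = 6.0709.

T² ≈ 6.0709


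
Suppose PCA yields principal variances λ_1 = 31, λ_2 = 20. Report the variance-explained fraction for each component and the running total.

Step 1 — total variance = trace(Sigma) = Σ λ_i = 31 + 20 = 51.

Step 2 — fraction explained by component i = λ_i / Σ λ:
  PC1: 31/51 = 0.6078
  PC2: 20/51 = 0.3922

Step 3 — cumulative fraction after k components = (λ_1 + ... + λ_k) / Σ λ:
  k = 1: 31/51 = 0.6078
  k = 2: (31 + 20)/51 = 51/51 = 1

Summary (fraction, with percent):

explained: PC1 0.6078 (60.78%), PC2 0.3922 (39.22%);  cumulative: 0.6078, 1


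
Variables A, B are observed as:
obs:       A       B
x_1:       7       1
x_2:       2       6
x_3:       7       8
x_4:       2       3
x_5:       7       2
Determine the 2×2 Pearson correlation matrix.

Step 1 — column means:
  mean(A) = (7 + 2 + 7 + 2 + 7) / 5 = 25/5 = 5
  mean(B) = (1 + 6 + 8 + 3 + 2) / 5 = 20/5 = 4

Step 2 — sample variances and covariances s[i,j] = (1/(n-1)) · Σ_k (x_{k,i} - mean_i) · (x_{k,j} - mean_j), with n-1 = 4:
  s[A,A] = ((2)·(2) + (-3)·(-3) + (2)·(2) + (-3)·(-3) + (2)·(2)) / 4 = 30/4 = 7.5
  s[A,B] = ((2)·(-3) + (-3)·(2) + (2)·(4) + (-3)·(-1) + (2)·(-2)) / 4 = -5/4 = -1.25
  s[B,B] = ((-3)·(-3) + (2)·(2) + (4)·(4) + (-1)·(-1) + (-2)·(-2)) / 4 = 34/4 = 8.5
  Sample standard deviations s_i = √(s[i,i]):
  s(A) = √(7.5) = 2.7386
  s(B) = √(8.5) = 2.9155

Step 3 — r_{ij} = s_{ij} / (s_i · s_j):
  r[A,A] = 1 (diagonal).
  r[A,B] = -1.25 / (2.7386 · 2.9155) = -1.25 / 7.9844 = -0.1566
  r[B,B] = 1 (diagonal).

R is symmetric with unit diagonal. Assembling:

R = [[1, -0.1566],
 [-0.1566, 1]]


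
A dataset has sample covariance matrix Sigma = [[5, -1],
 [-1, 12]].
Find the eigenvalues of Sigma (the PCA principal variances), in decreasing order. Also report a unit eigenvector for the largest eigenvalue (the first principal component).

Step 1 — characteristic polynomial of 2×2 Sigma:
  det(Sigma - λI) = λ² - trace · λ + det = 0.
  trace = 5 + 12 = 17, det = 5·12 - (-1)² = 59.
Step 2 — discriminant:
  Δ = trace² - 4·det = 289 - 236 = 53.
Step 3 — eigenvalues:
  λ = (trace ± √Δ)/2 = (17 ± 7.2801)/2,
  λ_1 = 12.1401,  λ_2 = 4.8599.

Step 4 — unit eigenvector for λ_1: solve (Sigma - λ_1 I)v = 0. First row:
  (5 - 12.1401)·v_x + (-1)·v_y = 0, i.e. (-7.1401)·v_x + (-1)·v_y = 0,
  so v ∝ (b, λ_1 - a) = (-1, 7.1401); multiply by -1 so the first entry is positive: u = (1, -7.1401).
  ||u|| = √((1)² + (-7.1401)²) = √(51.9804) ≈ 7.2097,
  v_1 = u/||u|| ≈ (0.1387, -0.9903) (||v_1|| = 1).

λ_1 = 12.1401,  λ_2 = 4.8599;  v_1 ≈ (0.1387, -0.9903)


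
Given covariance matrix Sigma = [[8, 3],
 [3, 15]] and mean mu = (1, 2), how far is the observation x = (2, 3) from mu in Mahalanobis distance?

Step 1 — centre the observation: (x - mu) = (1, 1).

Step 2 — invert Sigma. det(Sigma) = 8·15 - (3)² = 111.
  Sigma^{-1} = (1/det) · [[d, -b], [-b, a]] = [[0.1351, -0.027],
 [-0.027, 0.0721]].

Step 3 — form the quadratic (x - mu)^T · Sigma^{-1} · (x - mu):
  Sigma^{-1} · (x - mu) = (0.1081, 0.045).
  (x - mu)^T · [Sigma^{-1} · (x - mu)] = (1)·(0.1081) + (1)·(0.045) = 0.1532.

Step 4 — take square root: d = √(0.1532) ≈ 0.3913.

d(x, mu) = √(0.1532) ≈ 0.3913


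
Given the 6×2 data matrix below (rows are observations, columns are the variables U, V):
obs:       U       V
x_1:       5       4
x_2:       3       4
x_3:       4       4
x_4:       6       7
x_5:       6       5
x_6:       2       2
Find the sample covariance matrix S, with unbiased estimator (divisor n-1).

Step 1 — column means:
  mean(U) = (5 + 3 + 4 + 6 + 6 + 2) / 6 = 26/6 = 4.3333
  mean(V) = (4 + 4 + 4 + 7 + 5 + 2) / 6 = 26/6 = 4.3333

Step 2 — sample covariance S[i,j] = (1/(n-1)) · Σ_k (x_{k,i} - mean_i) · (x_{k,j} - mean_j), with n-1 = 5.
  S[U,U] = ((0.6667)·(0.6667) + (-1.3333)·(-1.3333) + (-0.3333)·(-0.3333) + (1.6667)·(1.6667) + (1.6667)·(1.6667) + (-2.3333)·(-2.3333)) / 5 = 13.3333/5 = 2.6667
  S[U,V] = ((0.6667)·(-0.3333) + (-1.3333)·(-0.3333) + (-0.3333)·(-0.3333) + (1.6667)·(2.6667) + (1.6667)·(0.6667) + (-2.3333)·(-2.3333)) / 5 = 11.3333/5 = 2.2667
  S[V,V] = ((-0.3333)·(-0.3333) + (-0.3333)·(-0.3333) + (-0.3333)·(-0.3333) + (2.6667)·(2.6667) + (0.6667)·(0.6667) + (-2.3333)·(-2.3333)) / 5 = 13.3333/5 = 2.6667

S is symmetric (S[j,i] = S[i,j]). Assembling:

S = [[2.6667, 2.2667],
 [2.2667, 2.6667]]


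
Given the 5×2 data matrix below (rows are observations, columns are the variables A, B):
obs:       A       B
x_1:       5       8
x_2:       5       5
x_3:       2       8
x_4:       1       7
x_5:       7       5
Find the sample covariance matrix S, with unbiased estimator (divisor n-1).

Step 1 — column means:
  mean(A) = (5 + 5 + 2 + 1 + 7) / 5 = 20/5 = 4
  mean(B) = (8 + 5 + 8 + 7 + 5) / 5 = 33/5 = 6.6

Step 2 — sample covariance S[i,j] = (1/(n-1)) · Σ_k (x_{k,i} - mean_i) · (x_{k,j} - mean_j), with n-1 = 4.
  S[A,A] = ((1)·(1) + (1)·(1) + (-2)·(-2) + (-3)·(-3) + (3)·(3)) / 4 = 24/4 = 6
  S[A,B] = ((1)·(1.4) + (1)·(-1.6) + (-2)·(1.4) + (-3)·(0.4) + (3)·(-1.6)) / 4 = -9/4 = -2.25
  S[B,B] = ((1.4)·(1.4) + (-1.6)·(-1.6) + (1.4)·(1.4) + (0.4)·(0.4) + (-1.6)·(-1.6)) / 4 = 9.2/4 = 2.3

S is symmetric (S[j,i] = S[i,j]). Assembling:

S = [[6, -2.25],
 [-2.25, 2.3]]


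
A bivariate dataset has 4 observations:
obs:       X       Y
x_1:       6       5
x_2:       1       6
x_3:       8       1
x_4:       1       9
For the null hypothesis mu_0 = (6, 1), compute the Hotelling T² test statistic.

Step 1 — sample mean vector:
  mean(X) = (6 + 1 + 8 + 1) / 4 = 16/4 = 4
  mean(Y) = (5 + 6 + 1 + 9) / 4 = 21/4 = 5.25
  x̄ = (4, 5.25),  deviation x̄ - mu_0 = (4, 5.25) - (6, 1) = (-2, 4.25).

Step 2 — sample covariance matrix, S[i,j] = (1/(n-1)) · Σ_k (x_{k,i} - mean_i) · (x_{k,j} - mean_j), divisor n-1 = 3:
  S[X,X] = ((2)·(2) + (-3)·(-3) + (4)·(4) + (-3)·(-3)) / 3 = 38/3 = 12.6667
  S[X,Y] = ((2)·(-0.25) + (-3)·(0.75) + (4)·(-4.25) + (-3)·(3.75)) / 3 = -31/3 = -10.3333
  S[Y,Y] = ((-0.25)·(-0.25) + (0.75)·(0.75) + (-4.25)·(-4.25) + (3.75)·(3.75)) / 3 = 32.75/3 = 10.9167
  S = [[12.6667, -10.3333],
 [-10.3333, 10.9167]].

Step 3 — invert S. det(S) = 12.6667·10.9167 - (-10.3333)² = 31.5.
  S^{-1} = (1/det) · [[d, -b], [-b, a]] = [[0.3466, 0.328],
 [0.328, 0.4021]].

Step 4 — quadratic form (x̄ - mu_0)^T · S^{-1} · (x̄ - mu_0):
  S^{-1} · (x̄ - mu_0) = (0.7011, 1.0529),
  (x̄ - mu_0)^T · [...] = (-2)·(0.7011) + (4.25)·(1.0529) = 3.0728.

Step 5 — scale by n: T² = 4 · 3.0728 = 12.291.

T² ≈ 12.291


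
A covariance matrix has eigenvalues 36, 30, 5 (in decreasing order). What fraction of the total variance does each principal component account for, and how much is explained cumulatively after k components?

Step 1 — total variance = trace(Sigma) = Σ λ_i = 36 + 30 + 5 = 71.

Step 2 — fraction explained by component i = λ_i / Σ λ:
  PC1: 36/71 = 0.507
  PC2: 30/71 = 0.4225
  PC3: 5/71 = 0.0704

Step 3 — cumulative fraction after k components = (λ_1 + ... + λ_k) / Σ λ:
  k = 1: 36/71 = 0.507
  k = 2: (36 + 30)/71 = 66/71 = 0.9296
  k = 3: (36 + 30 + 5)/71 = 71/71 = 1

Summary (fraction, with percent):

explained: PC1 0.507 (50.7%), PC2 0.4225 (42.25%), PC3 0.0704 (7.04%);  cumulative: 0.507, 0.9296, 1


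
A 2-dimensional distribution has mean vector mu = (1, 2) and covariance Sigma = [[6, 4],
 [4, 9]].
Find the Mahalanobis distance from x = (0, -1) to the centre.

Step 1 — centre the observation: (x - mu) = (-1, -3).

Step 2 — invert Sigma. det(Sigma) = 6·9 - (4)² = 38.
  Sigma^{-1} = (1/det) · [[d, -b], [-b, a]] = [[0.2368, -0.1053],
 [-0.1053, 0.1579]].

Step 3 — form the quadratic (x - mu)^T · Sigma^{-1} · (x - mu):
  Sigma^{-1} · (x - mu) = (0.0789, -0.3684).
  (x - mu)^T · [Sigma^{-1} · (x - mu)] = (-1)·(0.0789) + (-3)·(-0.3684) = 1.0263.

Step 4 — take square root: d = √(1.0263) ≈ 1.0131.

d(x, mu) = √(1.0263) ≈ 1.0131


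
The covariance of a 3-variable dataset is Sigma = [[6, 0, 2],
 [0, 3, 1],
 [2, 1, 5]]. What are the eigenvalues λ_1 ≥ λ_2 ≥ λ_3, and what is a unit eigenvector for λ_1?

Step 1 — characteristic polynomial p(λ) = det(λI - Sigma) = λ³ - tr·λ² + c_1·λ - det, where tr = trace, c_1 = sum of the principal 2×2 minors, det = det(Sigma):
  tr = 6 + 3 + 5 = 14,
  c_1 = (6·3 - (0)²) + (6·5 - (2)²) + (3·5 - (1)²) = 18 + 26 + 14 = 58,
  det = 6·(3·5 - (1)²) - (0)·((0)·5 - (1)·(2)) + (2)·((0)·(1) - 3·(2)) = 6·(14) - (0)·(-2) + (2)·(-6) = 72.
  So p(λ) = λ³ - 14λ² + 58λ - 72.
Step 2 — look for an integer root (rational root theorem: any rational root is an integer divisor of 72). Testing λ = 4:
  p(4) = 64 - 224 + 232 - 72 = 0  ✓
  Dividing out (λ - 4): p(λ) = (λ - 4)(λ² - 10λ + 18).
Step 3 — remaining eigenvalues from the quadratic λ² - 10λ + 18 = 0:
  Δ = 10² - 4·18 = 100 - 72 = 28,  λ = (10 ± √28)/2 = (10 ± 5.2915)/2 ≈ 7.6458 or 2.3542.
  Sorted: λ_1 = 7.6458,  λ_2 = 4,  λ_3 = 2.3542  (check: sum = 14 = tr ✓).

Step 4 — unit eigenvector for λ_1 ≈ 7.6458: v spans the null space of (Sigma - λ_1 I), whose rows are
  r_1 = (-1.6458, 0, 2),  r_2 = (0, -4.6458, 1),  r_3 = (2, 1, -2.6458).
  v is orthogonal to every row, so take v ∝ r_1 × r_2 = ((0)·(1) - (2)·(-4.6458), (2)·(0) - (-1.6458)·(1), (-1.6458)·(-4.6458) - (0)·(0)) ≈ (9.2915, 1.6458, 7.6458).
  Let u = (9.2915, 1.6458, 7.6458).
  ||u|| = √((9.2915)² + (1.6458)² + (7.6458)²) = √(147.498) ≈ 12.1449,  v_1 = u/||u|| ≈ (0.7651, 0.1355, 0.6295) (||v_1|| = 1).

λ_1 = 7.6458,  λ_2 = 4,  λ_3 = 2.3542;  v_1 ≈ (0.7651, 0.1355, 0.6295)


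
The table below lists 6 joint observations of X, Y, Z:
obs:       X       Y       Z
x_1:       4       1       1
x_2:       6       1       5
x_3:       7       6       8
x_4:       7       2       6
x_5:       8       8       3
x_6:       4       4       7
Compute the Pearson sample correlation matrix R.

Step 1 — column means:
  mean(X) = (4 + 6 + 7 + 7 + 8 + 4) / 6 = 36/6 = 6
  mean(Y) = (1 + 1 + 6 + 2 + 8 + 4) / 6 = 22/6 = 3.6667
  mean(Z) = (1 + 5 + 8 + 6 + 3 + 7) / 6 = 30/6 = 5

Step 2 — sample variances and covariances s[i,j] = (1/(n-1)) · Σ_k (x_{k,i} - mean_i) · (x_{k,j} - mean_j), with n-1 = 5:
  s[X,X] = ((-2)·(-2) + (0)·(0) + (1)·(1) + (1)·(1) + (2)·(2) + (-2)·(-2)) / 5 = 14/5 = 2.8
  s[X,Y] = ((-2)·(-2.6667) + (0)·(-2.6667) + (1)·(2.3333) + (1)·(-1.6667) + (2)·(4.3333) + (-2)·(0.3333)) / 5 = 14/5 = 2.8
  s[X,Z] = ((-2)·(-4) + (0)·(0) + (1)·(3) + (1)·(1) + (2)·(-2) + (-2)·(2)) / 5 = 4/5 = 0.8
  s[Y,Y] = ((-2.6667)·(-2.6667) + (-2.6667)·(-2.6667) + (2.3333)·(2.3333) + (-1.6667)·(-1.6667) + (4.3333)·(4.3333) + (0.3333)·(0.3333)) / 5 = 41.3333/5 = 8.2667
  s[Y,Z] = ((-2.6667)·(-4) + (-2.6667)·(0) + (2.3333)·(3) + (-1.6667)·(1) + (4.3333)·(-2) + (0.3333)·(2)) / 5 = 8/5 = 1.6
  s[Z,Z] = ((-4)·(-4) + (0)·(0) + (3)·(3) + (1)·(1) + (-2)·(-2) + (2)·(2)) / 5 = 34/5 = 6.8
  Sample standard deviations s_i = √(s[i,i]):
  s(X) = √(2.8) = 1.6733
  s(Y) = √(8.2667) = 2.8752
  s(Z) = √(6.8) = 2.6077

Step 3 — r_{ij} = s_{ij} / (s_i · s_j):
  r[X,X] = 1 (diagonal).
  r[X,Y] = 2.8 / (1.6733 · 2.8752) = 2.8 / 4.8111 = 0.582
  r[X,Z] = 0.8 / (1.6733 · 2.6077) = 0.8 / 4.3635 = 0.1833
  r[Y,Y] = 1 (diagonal).
  r[Y,Z] = 1.6 / (2.8752 · 2.6077) = 1.6 / 7.4976 = 0.2134
  r[Z,Z] = 1 (diagonal).

R is symmetric with unit diagonal. Assembling:

R = [[1, 0.582, 0.1833],
 [0.582, 1, 0.2134],
 [0.1833, 0.2134, 1]]


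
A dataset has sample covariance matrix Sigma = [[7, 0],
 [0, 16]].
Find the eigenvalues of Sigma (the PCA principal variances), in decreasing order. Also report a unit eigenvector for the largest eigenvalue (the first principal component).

Step 1 — characteristic polynomial of 2×2 Sigma:
  det(Sigma - λI) = λ² - trace · λ + det = 0.
  trace = 7 + 16 = 23, det = 7·16 - (0)² = 112.
Step 2 — discriminant:
  Δ = trace² - 4·det = 529 - 448 = 81.
Step 3 — eigenvalues:
  λ = (trace ± √Δ)/2 = (23 ± 9)/2,
  λ_1 = 16,  λ_2 = 7.

Step 4 — unit eigenvector for λ_1: Sigma is diagonal, so its eigenvectors are the coordinate axes. λ_1 = 16 is the diagonal entry on the second coordinate axis, hence
  v_1 = (0, 1) (||v_1|| = 1).

λ_1 = 16,  λ_2 = 7;  v_1 ≈ (0, 1)


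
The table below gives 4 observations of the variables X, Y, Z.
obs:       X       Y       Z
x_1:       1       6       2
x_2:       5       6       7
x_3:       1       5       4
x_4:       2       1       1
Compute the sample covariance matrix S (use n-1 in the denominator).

Step 1 — column means:
  mean(X) = (1 + 5 + 1 + 2) / 4 = 9/4 = 2.25
  mean(Y) = (6 + 6 + 5 + 1) / 4 = 18/4 = 4.5
  mean(Z) = (2 + 7 + 4 + 1) / 4 = 14/4 = 3.5

Step 2 — sample covariance S[i,j] = (1/(n-1)) · Σ_k (x_{k,i} - mean_i) · (x_{k,j} - mean_j), with n-1 = 3.
  S[X,X] = ((-1.25)·(-1.25) + (2.75)·(2.75) + (-1.25)·(-1.25) + (-0.25)·(-0.25)) / 3 = 10.75/3 = 3.5833
  S[X,Y] = ((-1.25)·(1.5) + (2.75)·(1.5) + (-1.25)·(0.5) + (-0.25)·(-3.5)) / 3 = 2.5/3 = 0.8333
  S[X,Z] = ((-1.25)·(-1.5) + (2.75)·(3.5) + (-1.25)·(0.5) + (-0.25)·(-2.5)) / 3 = 11.5/3 = 3.8333
  S[Y,Y] = ((1.5)·(1.5) + (1.5)·(1.5) + (0.5)·(0.5) + (-3.5)·(-3.5)) / 3 = 17/3 = 5.6667
  S[Y,Z] = ((1.5)·(-1.5) + (1.5)·(3.5) + (0.5)·(0.5) + (-3.5)·(-2.5)) / 3 = 12/3 = 4
  S[Z,Z] = ((-1.5)·(-1.5) + (3.5)·(3.5) + (0.5)·(0.5) + (-2.5)·(-2.5)) / 3 = 21/3 = 7

S is symmetric (S[j,i] = S[i,j]). Assembling:

S = [[3.5833, 0.8333, 3.8333],
 [0.8333, 5.6667, 4],
 [3.8333, 4, 7]]


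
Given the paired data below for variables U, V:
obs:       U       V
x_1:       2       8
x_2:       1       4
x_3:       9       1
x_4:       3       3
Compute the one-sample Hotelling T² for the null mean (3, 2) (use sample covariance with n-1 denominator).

Step 1 — sample mean vector:
  mean(U) = (2 + 1 + 9 + 3) / 4 = 15/4 = 3.75
  mean(V) = (8 + 4 + 1 + 3) / 4 = 16/4 = 4
  x̄ = (3.75, 4),  deviation x̄ - mu_0 = (3.75, 4) - (3, 2) = (0.75, 2).

Step 2 — sample covariance matrix, S[i,j] = (1/(n-1)) · Σ_k (x_{k,i} - mean_i) · (x_{k,j} - mean_j), divisor n-1 = 3:
  S[U,U] = ((-1.75)·(-1.75) + (-2.75)·(-2.75) + (5.25)·(5.25) + (-0.75)·(-0.75)) / 3 = 38.75/3 = 12.9167
  S[U,V] = ((-1.75)·(4) + (-2.75)·(0) + (5.25)·(-3) + (-0.75)·(-1)) / 3 = -22/3 = -7.3333
  S[V,V] = ((4)·(4) + (0)·(0) + (-3)·(-3) + (-1)·(-1)) / 3 = 26/3 = 8.6667
  S = [[12.9167, -7.3333],
 [-7.3333, 8.6667]].

Step 3 — invert S. det(S) = 12.9167·8.6667 - (-7.3333)² = 58.1667.
  S^{-1} = (1/det) · [[d, -b], [-b, a]] = [[0.149, 0.1261],
 [0.1261, 0.2221]].

Step 4 — quadratic form (x̄ - mu_0)^T · S^{-1} · (x̄ - mu_0):
  S^{-1} · (x̄ - mu_0) = (0.3639, 0.5387),
  (x̄ - mu_0)^T · [...] = (0.75)·(0.3639) + (2)·(0.5387) = 1.3503.

Step 5 — scale by n: T² = 4 · 1.3503 = 5.4011.

T² ≈ 5.4011


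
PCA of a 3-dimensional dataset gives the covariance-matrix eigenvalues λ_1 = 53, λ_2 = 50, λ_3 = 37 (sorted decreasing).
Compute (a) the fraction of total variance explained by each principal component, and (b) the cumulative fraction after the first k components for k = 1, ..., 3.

Step 1 — total variance = trace(Sigma) = Σ λ_i = 53 + 50 + 37 = 140.

Step 2 — fraction explained by component i = λ_i / Σ λ:
  PC1: 53/140 = 0.3786
  PC2: 50/140 = 0.3571
  PC3: 37/140 = 0.2643

Step 3 — cumulative fraction after k components = (λ_1 + ... + λ_k) / Σ λ:
  k = 1: 53/140 = 0.3786
  k = 2: (53 + 50)/140 = 103/140 = 0.7357
  k = 3: (53 + 50 + 37)/140 = 140/140 = 1

Summary (fraction, with percent):

explained: PC1 0.3786 (37.86%), PC2 0.3571 (35.71%), PC3 0.2643 (26.43%);  cumulative: 0.3786, 0.7357, 1
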